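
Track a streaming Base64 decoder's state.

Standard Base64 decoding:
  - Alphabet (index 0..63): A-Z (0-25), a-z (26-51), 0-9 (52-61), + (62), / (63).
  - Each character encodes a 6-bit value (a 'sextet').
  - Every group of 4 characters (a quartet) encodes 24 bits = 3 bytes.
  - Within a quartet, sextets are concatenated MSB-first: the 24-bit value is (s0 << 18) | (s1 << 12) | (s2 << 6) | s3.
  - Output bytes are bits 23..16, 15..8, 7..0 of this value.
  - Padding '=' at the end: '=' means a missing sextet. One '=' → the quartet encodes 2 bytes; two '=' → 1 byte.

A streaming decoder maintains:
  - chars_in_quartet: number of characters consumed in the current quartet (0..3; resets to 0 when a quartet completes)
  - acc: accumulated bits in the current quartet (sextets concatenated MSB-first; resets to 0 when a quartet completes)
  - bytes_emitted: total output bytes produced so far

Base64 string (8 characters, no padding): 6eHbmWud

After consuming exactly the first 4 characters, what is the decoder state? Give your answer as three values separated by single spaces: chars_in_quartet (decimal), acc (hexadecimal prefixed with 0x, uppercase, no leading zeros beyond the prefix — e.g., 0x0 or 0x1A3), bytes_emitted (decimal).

Answer: 0 0x0 3

Derivation:
After char 0 ('6'=58): chars_in_quartet=1 acc=0x3A bytes_emitted=0
After char 1 ('e'=30): chars_in_quartet=2 acc=0xE9E bytes_emitted=0
After char 2 ('H'=7): chars_in_quartet=3 acc=0x3A787 bytes_emitted=0
After char 3 ('b'=27): chars_in_quartet=4 acc=0xE9E1DB -> emit E9 E1 DB, reset; bytes_emitted=3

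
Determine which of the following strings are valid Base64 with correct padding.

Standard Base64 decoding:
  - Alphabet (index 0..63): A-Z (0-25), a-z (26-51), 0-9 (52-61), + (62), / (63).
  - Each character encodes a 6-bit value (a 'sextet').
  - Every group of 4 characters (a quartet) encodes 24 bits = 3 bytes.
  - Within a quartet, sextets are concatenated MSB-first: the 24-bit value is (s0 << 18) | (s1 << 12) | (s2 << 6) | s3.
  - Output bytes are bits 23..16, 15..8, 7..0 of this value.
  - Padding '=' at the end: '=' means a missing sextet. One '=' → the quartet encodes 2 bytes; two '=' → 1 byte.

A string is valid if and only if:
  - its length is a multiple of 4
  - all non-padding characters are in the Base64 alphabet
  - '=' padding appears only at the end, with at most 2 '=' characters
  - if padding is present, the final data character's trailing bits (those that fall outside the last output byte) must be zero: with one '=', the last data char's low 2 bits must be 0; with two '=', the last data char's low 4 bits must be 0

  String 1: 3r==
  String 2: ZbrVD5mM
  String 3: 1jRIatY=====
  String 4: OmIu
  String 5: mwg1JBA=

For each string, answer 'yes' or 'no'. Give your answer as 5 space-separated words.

String 1: '3r==' → invalid (bad trailing bits)
String 2: 'ZbrVD5mM' → valid
String 3: '1jRIatY=====' → invalid (5 pad chars (max 2))
String 4: 'OmIu' → valid
String 5: 'mwg1JBA=' → valid

Answer: no yes no yes yes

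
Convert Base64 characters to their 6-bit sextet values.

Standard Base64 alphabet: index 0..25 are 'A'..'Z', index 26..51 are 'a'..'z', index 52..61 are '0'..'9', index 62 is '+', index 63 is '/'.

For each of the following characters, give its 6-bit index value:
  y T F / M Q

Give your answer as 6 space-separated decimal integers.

Answer: 50 19 5 63 12 16

Derivation:
'y': a..z range, 26 + ord('y') − ord('a') = 50
'T': A..Z range, ord('T') − ord('A') = 19
'F': A..Z range, ord('F') − ord('A') = 5
'/': index 63
'M': A..Z range, ord('M') − ord('A') = 12
'Q': A..Z range, ord('Q') − ord('A') = 16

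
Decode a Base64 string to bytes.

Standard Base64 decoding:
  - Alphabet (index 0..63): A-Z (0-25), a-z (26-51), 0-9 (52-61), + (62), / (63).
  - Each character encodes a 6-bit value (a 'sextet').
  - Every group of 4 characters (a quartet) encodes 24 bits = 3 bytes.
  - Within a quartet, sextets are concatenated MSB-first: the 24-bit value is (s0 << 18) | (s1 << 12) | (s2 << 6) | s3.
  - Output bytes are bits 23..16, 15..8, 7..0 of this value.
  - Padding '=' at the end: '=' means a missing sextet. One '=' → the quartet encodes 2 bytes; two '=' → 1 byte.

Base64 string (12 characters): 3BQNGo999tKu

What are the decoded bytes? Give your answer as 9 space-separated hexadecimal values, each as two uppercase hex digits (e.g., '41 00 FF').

After char 0 ('3'=55): chars_in_quartet=1 acc=0x37 bytes_emitted=0
After char 1 ('B'=1): chars_in_quartet=2 acc=0xDC1 bytes_emitted=0
After char 2 ('Q'=16): chars_in_quartet=3 acc=0x37050 bytes_emitted=0
After char 3 ('N'=13): chars_in_quartet=4 acc=0xDC140D -> emit DC 14 0D, reset; bytes_emitted=3
After char 4 ('G'=6): chars_in_quartet=1 acc=0x6 bytes_emitted=3
After char 5 ('o'=40): chars_in_quartet=2 acc=0x1A8 bytes_emitted=3
After char 6 ('9'=61): chars_in_quartet=3 acc=0x6A3D bytes_emitted=3
After char 7 ('9'=61): chars_in_quartet=4 acc=0x1A8F7D -> emit 1A 8F 7D, reset; bytes_emitted=6
After char 8 ('9'=61): chars_in_quartet=1 acc=0x3D bytes_emitted=6
After char 9 ('t'=45): chars_in_quartet=2 acc=0xF6D bytes_emitted=6
After char 10 ('K'=10): chars_in_quartet=3 acc=0x3DB4A bytes_emitted=6
After char 11 ('u'=46): chars_in_quartet=4 acc=0xF6D2AE -> emit F6 D2 AE, reset; bytes_emitted=9

Answer: DC 14 0D 1A 8F 7D F6 D2 AE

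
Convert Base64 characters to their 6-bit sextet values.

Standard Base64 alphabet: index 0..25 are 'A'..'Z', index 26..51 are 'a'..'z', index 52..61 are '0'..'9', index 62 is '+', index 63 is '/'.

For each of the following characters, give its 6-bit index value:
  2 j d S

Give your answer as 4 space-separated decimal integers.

'2': 0..9 range, 52 + ord('2') − ord('0') = 54
'j': a..z range, 26 + ord('j') − ord('a') = 35
'd': a..z range, 26 + ord('d') − ord('a') = 29
'S': A..Z range, ord('S') − ord('A') = 18

Answer: 54 35 29 18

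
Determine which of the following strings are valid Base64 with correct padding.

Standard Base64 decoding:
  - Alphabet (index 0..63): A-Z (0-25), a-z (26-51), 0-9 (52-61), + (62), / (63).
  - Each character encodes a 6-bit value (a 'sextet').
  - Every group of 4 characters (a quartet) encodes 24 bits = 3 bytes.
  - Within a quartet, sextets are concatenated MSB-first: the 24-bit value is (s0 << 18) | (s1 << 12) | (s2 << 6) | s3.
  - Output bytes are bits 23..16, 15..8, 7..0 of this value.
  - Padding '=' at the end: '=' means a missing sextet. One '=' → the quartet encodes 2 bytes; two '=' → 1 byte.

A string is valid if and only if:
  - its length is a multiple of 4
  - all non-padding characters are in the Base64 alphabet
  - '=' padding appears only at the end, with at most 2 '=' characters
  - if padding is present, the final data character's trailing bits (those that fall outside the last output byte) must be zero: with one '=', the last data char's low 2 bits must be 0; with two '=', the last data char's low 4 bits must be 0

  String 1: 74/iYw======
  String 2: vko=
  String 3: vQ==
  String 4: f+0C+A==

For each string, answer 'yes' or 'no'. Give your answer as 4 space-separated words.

String 1: '74/iYw======' → invalid (6 pad chars (max 2))
String 2: 'vko=' → valid
String 3: 'vQ==' → valid
String 4: 'f+0C+A==' → valid

Answer: no yes yes yes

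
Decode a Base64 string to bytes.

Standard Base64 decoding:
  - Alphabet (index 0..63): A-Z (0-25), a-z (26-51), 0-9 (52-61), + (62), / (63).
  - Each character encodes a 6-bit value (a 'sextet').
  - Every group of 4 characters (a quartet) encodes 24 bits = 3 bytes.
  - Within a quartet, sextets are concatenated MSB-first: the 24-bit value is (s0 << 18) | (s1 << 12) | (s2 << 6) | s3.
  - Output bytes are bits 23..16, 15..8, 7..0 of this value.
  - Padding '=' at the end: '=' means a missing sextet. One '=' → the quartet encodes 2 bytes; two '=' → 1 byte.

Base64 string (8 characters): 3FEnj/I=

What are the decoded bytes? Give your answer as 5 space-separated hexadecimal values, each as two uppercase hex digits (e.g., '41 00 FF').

Answer: DC 51 27 8F F2

Derivation:
After char 0 ('3'=55): chars_in_quartet=1 acc=0x37 bytes_emitted=0
After char 1 ('F'=5): chars_in_quartet=2 acc=0xDC5 bytes_emitted=0
After char 2 ('E'=4): chars_in_quartet=3 acc=0x37144 bytes_emitted=0
After char 3 ('n'=39): chars_in_quartet=4 acc=0xDC5127 -> emit DC 51 27, reset; bytes_emitted=3
After char 4 ('j'=35): chars_in_quartet=1 acc=0x23 bytes_emitted=3
After char 5 ('/'=63): chars_in_quartet=2 acc=0x8FF bytes_emitted=3
After char 6 ('I'=8): chars_in_quartet=3 acc=0x23FC8 bytes_emitted=3
Padding '=': partial quartet acc=0x23FC8 -> emit 8F F2; bytes_emitted=5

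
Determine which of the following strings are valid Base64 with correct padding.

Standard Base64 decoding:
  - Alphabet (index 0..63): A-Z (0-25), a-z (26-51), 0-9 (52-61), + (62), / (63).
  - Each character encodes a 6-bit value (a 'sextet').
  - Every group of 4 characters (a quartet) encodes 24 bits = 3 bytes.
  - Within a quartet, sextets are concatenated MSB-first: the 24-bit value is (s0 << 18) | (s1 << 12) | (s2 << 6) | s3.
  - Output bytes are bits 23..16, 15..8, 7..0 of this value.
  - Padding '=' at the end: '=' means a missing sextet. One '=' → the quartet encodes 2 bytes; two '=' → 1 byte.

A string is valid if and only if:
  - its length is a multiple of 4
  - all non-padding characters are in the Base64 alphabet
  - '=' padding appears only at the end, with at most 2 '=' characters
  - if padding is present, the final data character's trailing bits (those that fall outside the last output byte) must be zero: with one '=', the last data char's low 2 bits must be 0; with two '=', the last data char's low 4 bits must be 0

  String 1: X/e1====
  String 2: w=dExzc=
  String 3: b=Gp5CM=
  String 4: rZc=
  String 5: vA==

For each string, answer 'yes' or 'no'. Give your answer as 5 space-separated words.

Answer: no no no yes yes

Derivation:
String 1: 'X/e1====' → invalid (4 pad chars (max 2))
String 2: 'w=dExzc=' → invalid (bad char(s): ['=']; '=' in middle)
String 3: 'b=Gp5CM=' → invalid (bad char(s): ['=']; '=' in middle)
String 4: 'rZc=' → valid
String 5: 'vA==' → valid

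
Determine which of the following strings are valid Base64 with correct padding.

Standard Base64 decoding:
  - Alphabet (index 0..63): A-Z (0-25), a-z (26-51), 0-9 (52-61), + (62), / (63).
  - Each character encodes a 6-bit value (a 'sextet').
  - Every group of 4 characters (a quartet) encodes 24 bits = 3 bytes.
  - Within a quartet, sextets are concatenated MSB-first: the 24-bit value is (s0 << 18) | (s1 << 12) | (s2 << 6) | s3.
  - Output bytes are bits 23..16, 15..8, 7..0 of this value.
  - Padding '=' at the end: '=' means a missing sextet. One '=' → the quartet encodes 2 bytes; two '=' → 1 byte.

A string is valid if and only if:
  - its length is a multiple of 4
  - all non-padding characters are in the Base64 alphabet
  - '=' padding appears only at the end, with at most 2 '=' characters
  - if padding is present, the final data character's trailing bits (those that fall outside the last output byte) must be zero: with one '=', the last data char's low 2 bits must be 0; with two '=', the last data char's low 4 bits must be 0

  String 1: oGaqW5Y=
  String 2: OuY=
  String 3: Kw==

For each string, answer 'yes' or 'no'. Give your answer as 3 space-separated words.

String 1: 'oGaqW5Y=' → valid
String 2: 'OuY=' → valid
String 3: 'Kw==' → valid

Answer: yes yes yes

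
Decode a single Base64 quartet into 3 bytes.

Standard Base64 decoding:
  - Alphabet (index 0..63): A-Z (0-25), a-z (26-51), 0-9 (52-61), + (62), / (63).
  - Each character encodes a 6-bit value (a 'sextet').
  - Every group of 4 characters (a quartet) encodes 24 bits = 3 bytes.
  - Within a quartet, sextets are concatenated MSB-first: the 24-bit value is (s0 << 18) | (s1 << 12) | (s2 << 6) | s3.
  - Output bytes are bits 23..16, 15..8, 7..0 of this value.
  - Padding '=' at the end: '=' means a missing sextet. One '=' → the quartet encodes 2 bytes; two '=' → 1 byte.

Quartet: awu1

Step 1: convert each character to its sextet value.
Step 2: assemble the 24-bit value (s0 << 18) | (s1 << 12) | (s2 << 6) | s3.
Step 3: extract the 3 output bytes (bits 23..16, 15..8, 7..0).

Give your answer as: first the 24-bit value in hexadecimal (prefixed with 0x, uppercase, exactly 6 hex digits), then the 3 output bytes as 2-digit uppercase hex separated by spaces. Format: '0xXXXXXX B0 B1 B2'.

Answer: 0x6B0BB5 6B 0B B5

Derivation:
Sextets: a=26, w=48, u=46, 1=53
24-bit: (26<<18) | (48<<12) | (46<<6) | 53
      = 0x680000 | 0x030000 | 0x000B80 | 0x000035
      = 0x6B0BB5
Bytes: (v>>16)&0xFF=6B, (v>>8)&0xFF=0B, v&0xFF=B5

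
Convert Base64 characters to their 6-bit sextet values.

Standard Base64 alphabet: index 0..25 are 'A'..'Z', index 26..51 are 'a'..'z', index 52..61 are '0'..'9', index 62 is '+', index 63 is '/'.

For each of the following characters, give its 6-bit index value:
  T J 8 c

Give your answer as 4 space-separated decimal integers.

Answer: 19 9 60 28

Derivation:
'T': A..Z range, ord('T') − ord('A') = 19
'J': A..Z range, ord('J') − ord('A') = 9
'8': 0..9 range, 52 + ord('8') − ord('0') = 60
'c': a..z range, 26 + ord('c') − ord('a') = 28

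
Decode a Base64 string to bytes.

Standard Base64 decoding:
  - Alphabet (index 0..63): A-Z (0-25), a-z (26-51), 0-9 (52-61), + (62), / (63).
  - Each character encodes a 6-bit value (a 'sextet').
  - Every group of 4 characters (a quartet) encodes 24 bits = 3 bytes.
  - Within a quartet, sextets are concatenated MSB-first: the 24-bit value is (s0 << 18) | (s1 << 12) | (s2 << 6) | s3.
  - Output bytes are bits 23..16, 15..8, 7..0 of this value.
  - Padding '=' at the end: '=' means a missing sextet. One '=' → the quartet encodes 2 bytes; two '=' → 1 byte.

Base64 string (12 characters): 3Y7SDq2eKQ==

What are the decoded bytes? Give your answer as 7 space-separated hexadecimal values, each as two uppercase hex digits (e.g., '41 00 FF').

After char 0 ('3'=55): chars_in_quartet=1 acc=0x37 bytes_emitted=0
After char 1 ('Y'=24): chars_in_quartet=2 acc=0xDD8 bytes_emitted=0
After char 2 ('7'=59): chars_in_quartet=3 acc=0x3763B bytes_emitted=0
After char 3 ('S'=18): chars_in_quartet=4 acc=0xDD8ED2 -> emit DD 8E D2, reset; bytes_emitted=3
After char 4 ('D'=3): chars_in_quartet=1 acc=0x3 bytes_emitted=3
After char 5 ('q'=42): chars_in_quartet=2 acc=0xEA bytes_emitted=3
After char 6 ('2'=54): chars_in_quartet=3 acc=0x3AB6 bytes_emitted=3
After char 7 ('e'=30): chars_in_quartet=4 acc=0xEAD9E -> emit 0E AD 9E, reset; bytes_emitted=6
After char 8 ('K'=10): chars_in_quartet=1 acc=0xA bytes_emitted=6
After char 9 ('Q'=16): chars_in_quartet=2 acc=0x290 bytes_emitted=6
Padding '==': partial quartet acc=0x290 -> emit 29; bytes_emitted=7

Answer: DD 8E D2 0E AD 9E 29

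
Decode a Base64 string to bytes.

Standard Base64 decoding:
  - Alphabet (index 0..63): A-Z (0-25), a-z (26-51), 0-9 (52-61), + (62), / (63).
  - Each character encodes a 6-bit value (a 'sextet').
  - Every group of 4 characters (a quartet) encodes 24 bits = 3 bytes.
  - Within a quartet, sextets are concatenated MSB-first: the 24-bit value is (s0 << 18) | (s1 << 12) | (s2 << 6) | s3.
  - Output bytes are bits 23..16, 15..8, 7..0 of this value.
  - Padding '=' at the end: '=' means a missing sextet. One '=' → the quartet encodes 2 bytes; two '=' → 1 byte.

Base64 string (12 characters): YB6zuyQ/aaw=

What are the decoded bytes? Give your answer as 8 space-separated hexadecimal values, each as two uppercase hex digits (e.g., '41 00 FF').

After char 0 ('Y'=24): chars_in_quartet=1 acc=0x18 bytes_emitted=0
After char 1 ('B'=1): chars_in_quartet=2 acc=0x601 bytes_emitted=0
After char 2 ('6'=58): chars_in_quartet=3 acc=0x1807A bytes_emitted=0
After char 3 ('z'=51): chars_in_quartet=4 acc=0x601EB3 -> emit 60 1E B3, reset; bytes_emitted=3
After char 4 ('u'=46): chars_in_quartet=1 acc=0x2E bytes_emitted=3
After char 5 ('y'=50): chars_in_quartet=2 acc=0xBB2 bytes_emitted=3
After char 6 ('Q'=16): chars_in_quartet=3 acc=0x2EC90 bytes_emitted=3
After char 7 ('/'=63): chars_in_quartet=4 acc=0xBB243F -> emit BB 24 3F, reset; bytes_emitted=6
After char 8 ('a'=26): chars_in_quartet=1 acc=0x1A bytes_emitted=6
After char 9 ('a'=26): chars_in_quartet=2 acc=0x69A bytes_emitted=6
After char 10 ('w'=48): chars_in_quartet=3 acc=0x1A6B0 bytes_emitted=6
Padding '=': partial quartet acc=0x1A6B0 -> emit 69 AC; bytes_emitted=8

Answer: 60 1E B3 BB 24 3F 69 AC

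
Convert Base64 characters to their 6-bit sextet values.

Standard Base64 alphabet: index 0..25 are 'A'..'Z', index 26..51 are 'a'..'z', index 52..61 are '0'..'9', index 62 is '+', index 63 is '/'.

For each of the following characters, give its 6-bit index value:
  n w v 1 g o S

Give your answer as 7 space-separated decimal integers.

Answer: 39 48 47 53 32 40 18

Derivation:
'n': a..z range, 26 + ord('n') − ord('a') = 39
'w': a..z range, 26 + ord('w') − ord('a') = 48
'v': a..z range, 26 + ord('v') − ord('a') = 47
'1': 0..9 range, 52 + ord('1') − ord('0') = 53
'g': a..z range, 26 + ord('g') − ord('a') = 32
'o': a..z range, 26 + ord('o') − ord('a') = 40
'S': A..Z range, ord('S') − ord('A') = 18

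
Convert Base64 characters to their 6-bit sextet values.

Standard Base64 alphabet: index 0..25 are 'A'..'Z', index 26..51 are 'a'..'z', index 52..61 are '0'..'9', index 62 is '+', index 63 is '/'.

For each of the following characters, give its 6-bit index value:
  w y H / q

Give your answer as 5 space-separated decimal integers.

'w': a..z range, 26 + ord('w') − ord('a') = 48
'y': a..z range, 26 + ord('y') − ord('a') = 50
'H': A..Z range, ord('H') − ord('A') = 7
'/': index 63
'q': a..z range, 26 + ord('q') − ord('a') = 42

Answer: 48 50 7 63 42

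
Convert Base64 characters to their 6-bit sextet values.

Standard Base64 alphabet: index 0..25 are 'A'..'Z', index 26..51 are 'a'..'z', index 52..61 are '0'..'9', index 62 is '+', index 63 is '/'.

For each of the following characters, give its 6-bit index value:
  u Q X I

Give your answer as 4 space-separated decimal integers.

'u': a..z range, 26 + ord('u') − ord('a') = 46
'Q': A..Z range, ord('Q') − ord('A') = 16
'X': A..Z range, ord('X') − ord('A') = 23
'I': A..Z range, ord('I') − ord('A') = 8

Answer: 46 16 23 8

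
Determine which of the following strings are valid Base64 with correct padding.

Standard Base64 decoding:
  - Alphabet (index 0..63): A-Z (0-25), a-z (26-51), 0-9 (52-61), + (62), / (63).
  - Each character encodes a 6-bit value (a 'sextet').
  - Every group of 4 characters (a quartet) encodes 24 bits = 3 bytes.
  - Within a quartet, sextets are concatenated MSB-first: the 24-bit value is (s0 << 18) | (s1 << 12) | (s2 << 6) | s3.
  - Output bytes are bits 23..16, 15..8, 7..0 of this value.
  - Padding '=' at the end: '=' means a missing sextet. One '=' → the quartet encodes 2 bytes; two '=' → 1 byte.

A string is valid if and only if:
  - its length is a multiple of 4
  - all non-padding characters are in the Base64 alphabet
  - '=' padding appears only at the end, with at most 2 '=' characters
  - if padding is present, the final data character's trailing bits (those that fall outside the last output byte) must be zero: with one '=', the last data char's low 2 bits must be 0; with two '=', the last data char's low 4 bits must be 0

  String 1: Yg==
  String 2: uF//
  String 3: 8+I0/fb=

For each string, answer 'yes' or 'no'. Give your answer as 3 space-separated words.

Answer: yes yes no

Derivation:
String 1: 'Yg==' → valid
String 2: 'uF//' → valid
String 3: '8+I0/fb=' → invalid (bad trailing bits)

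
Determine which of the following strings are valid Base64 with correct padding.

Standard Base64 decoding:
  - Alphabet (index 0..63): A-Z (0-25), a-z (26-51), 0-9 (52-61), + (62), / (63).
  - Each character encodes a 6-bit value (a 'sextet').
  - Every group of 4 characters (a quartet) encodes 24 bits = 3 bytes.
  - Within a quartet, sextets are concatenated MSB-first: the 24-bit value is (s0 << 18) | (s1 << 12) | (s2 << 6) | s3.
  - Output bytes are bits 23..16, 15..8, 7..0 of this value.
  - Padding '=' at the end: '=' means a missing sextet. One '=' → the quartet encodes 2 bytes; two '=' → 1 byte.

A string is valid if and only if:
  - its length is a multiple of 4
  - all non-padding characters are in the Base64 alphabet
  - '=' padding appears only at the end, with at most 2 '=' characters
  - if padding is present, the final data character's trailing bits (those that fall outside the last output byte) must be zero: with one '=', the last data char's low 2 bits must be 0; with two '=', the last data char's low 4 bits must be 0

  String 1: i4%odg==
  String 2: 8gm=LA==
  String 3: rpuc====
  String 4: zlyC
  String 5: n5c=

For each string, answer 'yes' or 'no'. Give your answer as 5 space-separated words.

String 1: 'i4%odg==' → invalid (bad char(s): ['%'])
String 2: '8gm=LA==' → invalid (bad char(s): ['=']; '=' in middle)
String 3: 'rpuc====' → invalid (4 pad chars (max 2))
String 4: 'zlyC' → valid
String 5: 'n5c=' → valid

Answer: no no no yes yes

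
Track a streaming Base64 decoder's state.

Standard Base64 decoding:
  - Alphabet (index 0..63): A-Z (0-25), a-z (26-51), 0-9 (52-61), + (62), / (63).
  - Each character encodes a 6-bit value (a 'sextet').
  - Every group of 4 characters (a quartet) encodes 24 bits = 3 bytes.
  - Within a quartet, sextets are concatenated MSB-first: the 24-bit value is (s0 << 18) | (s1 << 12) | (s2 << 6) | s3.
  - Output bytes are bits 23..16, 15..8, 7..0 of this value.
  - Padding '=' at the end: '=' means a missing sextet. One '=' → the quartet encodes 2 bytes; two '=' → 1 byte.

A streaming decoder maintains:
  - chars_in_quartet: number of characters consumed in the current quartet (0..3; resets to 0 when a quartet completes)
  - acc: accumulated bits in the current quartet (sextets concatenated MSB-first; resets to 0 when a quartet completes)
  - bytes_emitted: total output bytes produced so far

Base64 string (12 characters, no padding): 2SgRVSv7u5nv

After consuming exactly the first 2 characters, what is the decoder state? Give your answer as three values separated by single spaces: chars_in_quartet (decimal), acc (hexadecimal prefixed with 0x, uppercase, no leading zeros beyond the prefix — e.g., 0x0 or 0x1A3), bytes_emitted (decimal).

Answer: 2 0xD92 0

Derivation:
After char 0 ('2'=54): chars_in_quartet=1 acc=0x36 bytes_emitted=0
After char 1 ('S'=18): chars_in_quartet=2 acc=0xD92 bytes_emitted=0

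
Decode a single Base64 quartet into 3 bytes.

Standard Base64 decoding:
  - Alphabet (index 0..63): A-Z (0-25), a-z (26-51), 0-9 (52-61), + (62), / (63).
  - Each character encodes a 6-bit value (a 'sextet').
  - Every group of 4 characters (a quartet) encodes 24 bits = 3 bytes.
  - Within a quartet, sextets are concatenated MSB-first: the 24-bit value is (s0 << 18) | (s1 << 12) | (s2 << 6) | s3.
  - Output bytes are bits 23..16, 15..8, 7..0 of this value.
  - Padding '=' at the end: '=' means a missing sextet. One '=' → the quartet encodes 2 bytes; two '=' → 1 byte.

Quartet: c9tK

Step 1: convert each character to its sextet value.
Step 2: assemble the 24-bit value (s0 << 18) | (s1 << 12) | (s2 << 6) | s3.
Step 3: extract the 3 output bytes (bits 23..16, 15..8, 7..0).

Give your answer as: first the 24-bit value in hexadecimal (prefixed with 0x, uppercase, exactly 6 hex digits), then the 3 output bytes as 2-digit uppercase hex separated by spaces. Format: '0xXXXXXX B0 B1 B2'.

Answer: 0x73DB4A 73 DB 4A

Derivation:
Sextets: c=28, 9=61, t=45, K=10
24-bit: (28<<18) | (61<<12) | (45<<6) | 10
      = 0x700000 | 0x03D000 | 0x000B40 | 0x00000A
      = 0x73DB4A
Bytes: (v>>16)&0xFF=73, (v>>8)&0xFF=DB, v&0xFF=4A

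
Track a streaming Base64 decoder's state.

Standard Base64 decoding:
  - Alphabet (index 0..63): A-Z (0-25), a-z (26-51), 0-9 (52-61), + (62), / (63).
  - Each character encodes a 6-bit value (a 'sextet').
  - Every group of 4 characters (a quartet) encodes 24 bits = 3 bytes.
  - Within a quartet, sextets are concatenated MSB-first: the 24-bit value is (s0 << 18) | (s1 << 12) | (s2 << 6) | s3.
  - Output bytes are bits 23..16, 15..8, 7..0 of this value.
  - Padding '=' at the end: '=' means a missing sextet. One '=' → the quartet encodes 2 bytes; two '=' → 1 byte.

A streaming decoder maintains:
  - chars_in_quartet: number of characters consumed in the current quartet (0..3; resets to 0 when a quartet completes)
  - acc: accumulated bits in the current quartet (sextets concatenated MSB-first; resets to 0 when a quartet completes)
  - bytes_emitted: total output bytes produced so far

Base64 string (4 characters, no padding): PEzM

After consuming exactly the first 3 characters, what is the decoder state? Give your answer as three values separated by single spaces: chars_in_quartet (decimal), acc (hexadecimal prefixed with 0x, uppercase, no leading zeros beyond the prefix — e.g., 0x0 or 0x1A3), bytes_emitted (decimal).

Answer: 3 0xF133 0

Derivation:
After char 0 ('P'=15): chars_in_quartet=1 acc=0xF bytes_emitted=0
After char 1 ('E'=4): chars_in_quartet=2 acc=0x3C4 bytes_emitted=0
After char 2 ('z'=51): chars_in_quartet=3 acc=0xF133 bytes_emitted=0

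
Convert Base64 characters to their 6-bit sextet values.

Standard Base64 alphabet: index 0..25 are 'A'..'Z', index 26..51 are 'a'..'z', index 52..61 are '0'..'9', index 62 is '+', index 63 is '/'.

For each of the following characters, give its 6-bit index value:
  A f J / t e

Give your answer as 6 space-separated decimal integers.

'A': A..Z range, ord('A') − ord('A') = 0
'f': a..z range, 26 + ord('f') − ord('a') = 31
'J': A..Z range, ord('J') − ord('A') = 9
'/': index 63
't': a..z range, 26 + ord('t') − ord('a') = 45
'e': a..z range, 26 + ord('e') − ord('a') = 30

Answer: 0 31 9 63 45 30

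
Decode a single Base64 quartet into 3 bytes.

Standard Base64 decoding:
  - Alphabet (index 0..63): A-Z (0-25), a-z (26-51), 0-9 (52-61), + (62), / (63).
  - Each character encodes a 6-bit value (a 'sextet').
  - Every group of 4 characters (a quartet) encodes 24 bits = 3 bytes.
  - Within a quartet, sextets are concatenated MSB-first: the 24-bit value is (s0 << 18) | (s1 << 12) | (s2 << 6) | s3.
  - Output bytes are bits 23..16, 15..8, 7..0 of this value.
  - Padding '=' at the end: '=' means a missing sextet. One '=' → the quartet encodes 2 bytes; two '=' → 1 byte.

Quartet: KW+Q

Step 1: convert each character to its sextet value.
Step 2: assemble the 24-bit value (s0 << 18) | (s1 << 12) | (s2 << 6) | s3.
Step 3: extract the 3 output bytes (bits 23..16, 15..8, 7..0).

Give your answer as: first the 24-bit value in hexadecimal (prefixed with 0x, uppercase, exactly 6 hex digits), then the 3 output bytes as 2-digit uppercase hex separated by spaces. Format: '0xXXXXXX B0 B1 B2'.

Sextets: K=10, W=22, +=62, Q=16
24-bit: (10<<18) | (22<<12) | (62<<6) | 16
      = 0x280000 | 0x016000 | 0x000F80 | 0x000010
      = 0x296F90
Bytes: (v>>16)&0xFF=29, (v>>8)&0xFF=6F, v&0xFF=90

Answer: 0x296F90 29 6F 90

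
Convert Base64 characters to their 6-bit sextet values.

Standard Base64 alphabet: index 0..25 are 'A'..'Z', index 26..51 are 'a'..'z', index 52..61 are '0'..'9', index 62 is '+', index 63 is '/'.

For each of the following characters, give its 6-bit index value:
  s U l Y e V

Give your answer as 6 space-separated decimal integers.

's': a..z range, 26 + ord('s') − ord('a') = 44
'U': A..Z range, ord('U') − ord('A') = 20
'l': a..z range, 26 + ord('l') − ord('a') = 37
'Y': A..Z range, ord('Y') − ord('A') = 24
'e': a..z range, 26 + ord('e') − ord('a') = 30
'V': A..Z range, ord('V') − ord('A') = 21

Answer: 44 20 37 24 30 21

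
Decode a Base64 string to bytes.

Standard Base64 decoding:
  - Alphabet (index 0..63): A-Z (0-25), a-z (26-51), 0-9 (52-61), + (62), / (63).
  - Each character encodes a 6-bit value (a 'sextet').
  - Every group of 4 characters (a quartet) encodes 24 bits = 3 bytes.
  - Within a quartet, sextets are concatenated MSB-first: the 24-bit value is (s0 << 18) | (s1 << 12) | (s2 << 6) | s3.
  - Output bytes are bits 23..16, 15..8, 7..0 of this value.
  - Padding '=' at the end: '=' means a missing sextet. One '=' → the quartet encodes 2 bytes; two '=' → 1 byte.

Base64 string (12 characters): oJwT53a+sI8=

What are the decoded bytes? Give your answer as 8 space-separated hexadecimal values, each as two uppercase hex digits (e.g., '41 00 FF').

Answer: A0 9C 13 E7 76 BE B0 8F

Derivation:
After char 0 ('o'=40): chars_in_quartet=1 acc=0x28 bytes_emitted=0
After char 1 ('J'=9): chars_in_quartet=2 acc=0xA09 bytes_emitted=0
After char 2 ('w'=48): chars_in_quartet=3 acc=0x28270 bytes_emitted=0
After char 3 ('T'=19): chars_in_quartet=4 acc=0xA09C13 -> emit A0 9C 13, reset; bytes_emitted=3
After char 4 ('5'=57): chars_in_quartet=1 acc=0x39 bytes_emitted=3
After char 5 ('3'=55): chars_in_quartet=2 acc=0xE77 bytes_emitted=3
After char 6 ('a'=26): chars_in_quartet=3 acc=0x39DDA bytes_emitted=3
After char 7 ('+'=62): chars_in_quartet=4 acc=0xE776BE -> emit E7 76 BE, reset; bytes_emitted=6
After char 8 ('s'=44): chars_in_quartet=1 acc=0x2C bytes_emitted=6
After char 9 ('I'=8): chars_in_quartet=2 acc=0xB08 bytes_emitted=6
After char 10 ('8'=60): chars_in_quartet=3 acc=0x2C23C bytes_emitted=6
Padding '=': partial quartet acc=0x2C23C -> emit B0 8F; bytes_emitted=8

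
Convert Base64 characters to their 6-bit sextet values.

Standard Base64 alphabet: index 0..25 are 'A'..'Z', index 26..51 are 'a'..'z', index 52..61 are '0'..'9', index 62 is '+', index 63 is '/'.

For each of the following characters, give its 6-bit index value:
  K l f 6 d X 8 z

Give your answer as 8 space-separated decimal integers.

'K': A..Z range, ord('K') − ord('A') = 10
'l': a..z range, 26 + ord('l') − ord('a') = 37
'f': a..z range, 26 + ord('f') − ord('a') = 31
'6': 0..9 range, 52 + ord('6') − ord('0') = 58
'd': a..z range, 26 + ord('d') − ord('a') = 29
'X': A..Z range, ord('X') − ord('A') = 23
'8': 0..9 range, 52 + ord('8') − ord('0') = 60
'z': a..z range, 26 + ord('z') − ord('a') = 51

Answer: 10 37 31 58 29 23 60 51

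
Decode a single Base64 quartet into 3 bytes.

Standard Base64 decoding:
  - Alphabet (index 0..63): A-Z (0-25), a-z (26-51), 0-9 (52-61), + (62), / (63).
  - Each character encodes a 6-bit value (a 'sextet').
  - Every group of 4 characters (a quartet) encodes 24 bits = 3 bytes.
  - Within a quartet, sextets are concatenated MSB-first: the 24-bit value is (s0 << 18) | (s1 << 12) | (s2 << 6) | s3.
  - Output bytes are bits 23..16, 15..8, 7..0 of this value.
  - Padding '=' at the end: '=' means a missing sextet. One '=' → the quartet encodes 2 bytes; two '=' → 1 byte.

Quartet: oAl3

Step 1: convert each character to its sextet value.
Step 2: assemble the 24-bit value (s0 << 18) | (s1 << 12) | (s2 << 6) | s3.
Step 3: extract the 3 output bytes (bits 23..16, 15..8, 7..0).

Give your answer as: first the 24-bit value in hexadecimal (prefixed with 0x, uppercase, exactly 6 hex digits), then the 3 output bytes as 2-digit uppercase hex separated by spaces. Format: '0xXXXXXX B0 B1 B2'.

Sextets: o=40, A=0, l=37, 3=55
24-bit: (40<<18) | (0<<12) | (37<<6) | 55
      = 0xA00000 | 0x000000 | 0x000940 | 0x000037
      = 0xA00977
Bytes: (v>>16)&0xFF=A0, (v>>8)&0xFF=09, v&0xFF=77

Answer: 0xA00977 A0 09 77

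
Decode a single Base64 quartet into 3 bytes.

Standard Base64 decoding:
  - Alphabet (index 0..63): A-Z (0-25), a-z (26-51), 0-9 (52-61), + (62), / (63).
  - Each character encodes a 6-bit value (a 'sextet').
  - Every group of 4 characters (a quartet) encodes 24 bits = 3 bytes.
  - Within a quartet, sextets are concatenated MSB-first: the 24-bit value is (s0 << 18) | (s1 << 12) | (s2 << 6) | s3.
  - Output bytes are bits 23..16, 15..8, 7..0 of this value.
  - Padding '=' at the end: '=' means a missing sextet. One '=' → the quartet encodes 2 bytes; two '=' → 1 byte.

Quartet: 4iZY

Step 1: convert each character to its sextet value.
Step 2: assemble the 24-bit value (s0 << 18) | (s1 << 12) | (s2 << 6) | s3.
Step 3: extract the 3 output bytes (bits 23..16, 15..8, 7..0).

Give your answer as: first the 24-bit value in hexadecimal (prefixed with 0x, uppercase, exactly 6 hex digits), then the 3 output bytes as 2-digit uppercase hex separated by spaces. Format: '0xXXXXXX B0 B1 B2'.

Sextets: 4=56, i=34, Z=25, Y=24
24-bit: (56<<18) | (34<<12) | (25<<6) | 24
      = 0xE00000 | 0x022000 | 0x000640 | 0x000018
      = 0xE22658
Bytes: (v>>16)&0xFF=E2, (v>>8)&0xFF=26, v&0xFF=58

Answer: 0xE22658 E2 26 58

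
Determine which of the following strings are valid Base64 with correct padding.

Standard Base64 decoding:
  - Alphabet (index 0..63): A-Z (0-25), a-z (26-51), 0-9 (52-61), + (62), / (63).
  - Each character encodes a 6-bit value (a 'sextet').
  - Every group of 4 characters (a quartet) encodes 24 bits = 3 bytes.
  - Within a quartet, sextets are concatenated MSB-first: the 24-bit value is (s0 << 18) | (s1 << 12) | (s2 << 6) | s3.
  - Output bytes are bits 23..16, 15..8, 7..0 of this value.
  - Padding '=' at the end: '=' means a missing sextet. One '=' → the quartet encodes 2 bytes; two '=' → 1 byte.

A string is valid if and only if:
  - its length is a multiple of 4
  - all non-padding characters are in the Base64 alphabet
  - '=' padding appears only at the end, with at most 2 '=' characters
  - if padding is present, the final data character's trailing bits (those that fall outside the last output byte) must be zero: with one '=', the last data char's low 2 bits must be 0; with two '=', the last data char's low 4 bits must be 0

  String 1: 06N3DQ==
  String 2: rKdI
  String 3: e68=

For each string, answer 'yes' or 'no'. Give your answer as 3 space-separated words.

Answer: yes yes yes

Derivation:
String 1: '06N3DQ==' → valid
String 2: 'rKdI' → valid
String 3: 'e68=' → valid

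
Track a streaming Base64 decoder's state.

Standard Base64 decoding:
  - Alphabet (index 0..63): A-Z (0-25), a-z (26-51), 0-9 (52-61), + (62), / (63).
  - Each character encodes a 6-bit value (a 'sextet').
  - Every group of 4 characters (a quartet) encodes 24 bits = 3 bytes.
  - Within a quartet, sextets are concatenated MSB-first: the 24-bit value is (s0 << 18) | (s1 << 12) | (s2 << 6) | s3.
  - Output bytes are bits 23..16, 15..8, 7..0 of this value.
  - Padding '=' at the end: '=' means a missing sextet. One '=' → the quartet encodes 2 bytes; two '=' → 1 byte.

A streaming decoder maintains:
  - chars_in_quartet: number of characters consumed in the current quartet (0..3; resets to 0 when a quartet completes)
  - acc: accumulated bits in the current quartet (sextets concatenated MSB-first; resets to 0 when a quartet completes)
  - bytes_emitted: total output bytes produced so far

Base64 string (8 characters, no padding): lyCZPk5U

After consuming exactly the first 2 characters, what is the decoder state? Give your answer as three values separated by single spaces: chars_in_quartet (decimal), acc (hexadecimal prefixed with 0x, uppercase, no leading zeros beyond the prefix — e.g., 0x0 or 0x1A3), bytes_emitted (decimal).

After char 0 ('l'=37): chars_in_quartet=1 acc=0x25 bytes_emitted=0
After char 1 ('y'=50): chars_in_quartet=2 acc=0x972 bytes_emitted=0

Answer: 2 0x972 0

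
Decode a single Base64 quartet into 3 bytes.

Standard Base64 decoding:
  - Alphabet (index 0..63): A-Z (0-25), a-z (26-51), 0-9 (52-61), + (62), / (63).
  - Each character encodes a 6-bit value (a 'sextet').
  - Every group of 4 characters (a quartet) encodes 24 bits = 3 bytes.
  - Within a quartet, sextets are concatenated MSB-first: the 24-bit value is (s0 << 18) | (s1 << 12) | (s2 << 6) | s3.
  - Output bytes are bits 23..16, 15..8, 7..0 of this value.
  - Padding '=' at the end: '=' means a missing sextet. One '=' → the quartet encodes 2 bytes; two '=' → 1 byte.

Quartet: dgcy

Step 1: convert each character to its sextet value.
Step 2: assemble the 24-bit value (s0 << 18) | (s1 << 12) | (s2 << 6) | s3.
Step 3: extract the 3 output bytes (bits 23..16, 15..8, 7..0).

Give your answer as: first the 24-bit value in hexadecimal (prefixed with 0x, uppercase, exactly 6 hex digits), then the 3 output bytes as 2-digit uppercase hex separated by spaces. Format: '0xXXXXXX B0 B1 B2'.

Answer: 0x760732 76 07 32

Derivation:
Sextets: d=29, g=32, c=28, y=50
24-bit: (29<<18) | (32<<12) | (28<<6) | 50
      = 0x740000 | 0x020000 | 0x000700 | 0x000032
      = 0x760732
Bytes: (v>>16)&0xFF=76, (v>>8)&0xFF=07, v&0xFF=32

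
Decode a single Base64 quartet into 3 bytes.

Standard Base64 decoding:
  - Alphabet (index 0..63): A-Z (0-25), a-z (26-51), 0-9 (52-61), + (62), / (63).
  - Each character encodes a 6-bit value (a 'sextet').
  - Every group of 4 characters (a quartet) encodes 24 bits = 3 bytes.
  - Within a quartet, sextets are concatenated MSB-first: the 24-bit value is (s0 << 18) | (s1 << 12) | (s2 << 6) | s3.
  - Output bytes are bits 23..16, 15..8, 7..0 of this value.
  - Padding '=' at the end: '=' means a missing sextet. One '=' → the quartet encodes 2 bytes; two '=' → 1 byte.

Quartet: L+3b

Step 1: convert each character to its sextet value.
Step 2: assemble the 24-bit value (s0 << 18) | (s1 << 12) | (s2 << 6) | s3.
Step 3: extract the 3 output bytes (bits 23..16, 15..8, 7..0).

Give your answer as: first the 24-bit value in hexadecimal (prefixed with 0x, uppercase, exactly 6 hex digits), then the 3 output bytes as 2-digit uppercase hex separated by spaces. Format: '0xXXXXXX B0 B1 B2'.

Answer: 0x2FEDDB 2F ED DB

Derivation:
Sextets: L=11, +=62, 3=55, b=27
24-bit: (11<<18) | (62<<12) | (55<<6) | 27
      = 0x2C0000 | 0x03E000 | 0x000DC0 | 0x00001B
      = 0x2FEDDB
Bytes: (v>>16)&0xFF=2F, (v>>8)&0xFF=ED, v&0xFF=DB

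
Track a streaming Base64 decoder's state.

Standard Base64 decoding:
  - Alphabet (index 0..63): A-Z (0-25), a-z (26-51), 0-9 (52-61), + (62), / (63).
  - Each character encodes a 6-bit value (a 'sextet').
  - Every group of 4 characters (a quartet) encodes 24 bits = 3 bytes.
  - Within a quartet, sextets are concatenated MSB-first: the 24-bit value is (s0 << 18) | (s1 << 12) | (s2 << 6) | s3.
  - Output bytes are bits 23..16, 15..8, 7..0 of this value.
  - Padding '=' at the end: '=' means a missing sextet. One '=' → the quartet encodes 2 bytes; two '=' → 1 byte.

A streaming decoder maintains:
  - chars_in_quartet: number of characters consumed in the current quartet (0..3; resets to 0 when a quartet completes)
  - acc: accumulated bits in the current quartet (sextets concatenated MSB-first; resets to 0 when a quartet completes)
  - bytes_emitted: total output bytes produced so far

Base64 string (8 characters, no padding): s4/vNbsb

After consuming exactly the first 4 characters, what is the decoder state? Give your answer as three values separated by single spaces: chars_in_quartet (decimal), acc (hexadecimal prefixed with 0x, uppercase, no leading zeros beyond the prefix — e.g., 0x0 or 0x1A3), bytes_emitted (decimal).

Answer: 0 0x0 3

Derivation:
After char 0 ('s'=44): chars_in_quartet=1 acc=0x2C bytes_emitted=0
After char 1 ('4'=56): chars_in_quartet=2 acc=0xB38 bytes_emitted=0
After char 2 ('/'=63): chars_in_quartet=3 acc=0x2CE3F bytes_emitted=0
After char 3 ('v'=47): chars_in_quartet=4 acc=0xB38FEF -> emit B3 8F EF, reset; bytes_emitted=3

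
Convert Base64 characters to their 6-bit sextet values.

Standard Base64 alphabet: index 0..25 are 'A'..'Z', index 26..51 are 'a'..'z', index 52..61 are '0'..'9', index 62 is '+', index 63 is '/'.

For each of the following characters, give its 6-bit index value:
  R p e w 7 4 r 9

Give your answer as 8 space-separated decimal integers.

Answer: 17 41 30 48 59 56 43 61

Derivation:
'R': A..Z range, ord('R') − ord('A') = 17
'p': a..z range, 26 + ord('p') − ord('a') = 41
'e': a..z range, 26 + ord('e') − ord('a') = 30
'w': a..z range, 26 + ord('w') − ord('a') = 48
'7': 0..9 range, 52 + ord('7') − ord('0') = 59
'4': 0..9 range, 52 + ord('4') − ord('0') = 56
'r': a..z range, 26 + ord('r') − ord('a') = 43
'9': 0..9 range, 52 + ord('9') − ord('0') = 61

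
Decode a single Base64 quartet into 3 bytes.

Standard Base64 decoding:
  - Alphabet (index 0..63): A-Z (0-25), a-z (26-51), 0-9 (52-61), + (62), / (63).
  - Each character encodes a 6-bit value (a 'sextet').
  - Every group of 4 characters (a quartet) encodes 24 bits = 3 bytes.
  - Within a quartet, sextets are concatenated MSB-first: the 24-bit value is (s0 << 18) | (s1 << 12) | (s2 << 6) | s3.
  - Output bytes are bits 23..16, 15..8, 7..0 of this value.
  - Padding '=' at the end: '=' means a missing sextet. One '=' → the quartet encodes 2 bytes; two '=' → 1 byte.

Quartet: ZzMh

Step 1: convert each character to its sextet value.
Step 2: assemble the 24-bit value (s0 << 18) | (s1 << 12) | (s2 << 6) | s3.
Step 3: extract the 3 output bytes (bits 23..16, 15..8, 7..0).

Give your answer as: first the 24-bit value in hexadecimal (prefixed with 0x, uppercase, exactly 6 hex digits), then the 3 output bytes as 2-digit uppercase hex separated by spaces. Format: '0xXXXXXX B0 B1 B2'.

Sextets: Z=25, z=51, M=12, h=33
24-bit: (25<<18) | (51<<12) | (12<<6) | 33
      = 0x640000 | 0x033000 | 0x000300 | 0x000021
      = 0x673321
Bytes: (v>>16)&0xFF=67, (v>>8)&0xFF=33, v&0xFF=21

Answer: 0x673321 67 33 21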